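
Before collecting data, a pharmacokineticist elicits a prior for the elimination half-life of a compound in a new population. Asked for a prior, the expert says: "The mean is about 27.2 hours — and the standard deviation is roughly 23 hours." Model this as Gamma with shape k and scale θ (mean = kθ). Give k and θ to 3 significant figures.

k ≈ 1.4, θ ≈ 19.4

For Gamma(k, scale θ): mean = kθ, variance = kθ², so CV = 1/√k.
CV = SD/mean = 23/27.2 = 0.8456, hence k = 1/CV² = 1.4.
Then θ = mean/k = 27.2/1.4 = 19.4.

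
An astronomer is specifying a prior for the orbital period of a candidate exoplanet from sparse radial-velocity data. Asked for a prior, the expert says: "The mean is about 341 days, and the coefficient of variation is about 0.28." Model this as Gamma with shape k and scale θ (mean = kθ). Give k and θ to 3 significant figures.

For Gamma(k, scale θ): mean = kθ, variance = kθ², so CV = 1/√k.
CV = 0.28, hence k = 1/CV² = 12.8.
Then θ = mean/k = 341/12.8 = 26.7.

k ≈ 12.8, θ ≈ 26.7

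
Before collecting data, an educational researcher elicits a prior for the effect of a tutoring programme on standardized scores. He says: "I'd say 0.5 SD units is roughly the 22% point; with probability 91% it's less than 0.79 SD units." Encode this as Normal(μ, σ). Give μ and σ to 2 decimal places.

μ = 0.61, σ = 0.14

The p-quantile of Normal(μ,σ) is μ + z_p·σ, with z_{0.22} = -0.7722 and z_{0.91} = 1.341.
Eliminate σ: μ = (z₂·x₁ − z₁·x₂)/(z₂ − z₁) = (1.341·0.5 − (-0.7722)·0.79)/2.113 = 0.61.
Then σ = (x₂ − x₁)/(z₂ − z₁) = (0.79 − 0.5)/2.113 = 0.14.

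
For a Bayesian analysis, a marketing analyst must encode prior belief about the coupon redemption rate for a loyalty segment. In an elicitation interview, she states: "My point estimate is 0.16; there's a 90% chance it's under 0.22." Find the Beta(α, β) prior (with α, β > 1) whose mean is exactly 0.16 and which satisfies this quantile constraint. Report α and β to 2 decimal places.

α ≈ 10.38, β ≈ 54.52

With mean 0.16 fixed, write α = 0.16s, β = 0.84s where s = α+β.
Need P(θ < 0.22) = 0.9 under Beta(0.16s, 0.84s). Normal approximation: (q−m)/√(m(1−m)/s) ≈ z_{0.9} = 1.28, so s ≈ 0.16·0.84·(1.28)²/(0.22−0.16)² = 61.3.
At s = 61.3: P(θ<0.22) ≈ 0.894. Adjusting to match 0.9 gives s ≈ 64.90.
So α = 0.16·64.90 ≈ 10.38, β = 0.84·64.90 ≈ 54.52.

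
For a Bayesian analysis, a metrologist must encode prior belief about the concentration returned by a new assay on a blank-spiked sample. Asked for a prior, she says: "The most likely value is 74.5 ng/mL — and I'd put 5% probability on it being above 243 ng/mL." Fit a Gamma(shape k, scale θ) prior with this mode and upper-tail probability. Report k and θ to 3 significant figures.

Gamma(k,θ) with k>1 has mode (k−1)θ, so θ = 74.5/(k−1).
Need P(X < 243) = 0.95 with θ tied to k this way. Start at k = 2, θ = 74.5: P(X<243) ≈ 0.837.
Too low — raise k to concentrate. Iterating converges to k ≈ 2.87.
Then θ = 74.5/(2.87−1) ≈ 39.8.

k ≈ 2.87, θ ≈ 39.8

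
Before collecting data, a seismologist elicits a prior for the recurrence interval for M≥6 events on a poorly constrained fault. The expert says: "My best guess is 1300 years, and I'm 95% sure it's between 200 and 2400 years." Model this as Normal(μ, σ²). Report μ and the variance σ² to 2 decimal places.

A symmetric 95% interval runs μ ± z·σ with z = 1.96.
Half-width = 1100, so σ = 1100/1.96 = 561.235 and σ² = 314984.50.
μ is the stated best guess, 1300.00.

μ = 1300.00, σ² = 314984.50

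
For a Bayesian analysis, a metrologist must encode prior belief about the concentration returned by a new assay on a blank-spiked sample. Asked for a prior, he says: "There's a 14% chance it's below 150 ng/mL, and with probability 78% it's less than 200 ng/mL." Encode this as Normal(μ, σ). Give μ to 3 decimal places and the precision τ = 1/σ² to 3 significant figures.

μ = 179.158, τ = 0.00137

The p-quantile of Normal(μ,σ) is μ + z_p·σ, with z_{0.14} = -1.08 and z_{0.78} = 0.7722.
Eliminate σ: μ = (z₂·x₁ − z₁·x₂)/(z₂ − z₁) = (0.7722·150 − (-1.08)·200)/1.853 = 179.158.
Then σ = (x₂ − x₁)/(z₂ − z₁) = (200 − 150)/1.853 = 26.990.
Precision τ = 1/σ² = 1/26.99² = 0.00137.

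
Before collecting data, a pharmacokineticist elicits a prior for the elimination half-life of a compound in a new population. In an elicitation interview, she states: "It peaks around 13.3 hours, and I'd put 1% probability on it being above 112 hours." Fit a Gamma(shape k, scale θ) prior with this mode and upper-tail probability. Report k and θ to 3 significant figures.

k ≈ 1.73, θ ≈ 18.3

Gamma(k,θ) with k>1 has mode (k−1)θ, so θ = 13.3/(k−1).
Need P(X < 112) = 0.99 with θ tied to k this way. Start at k = 2, θ = 13.3: P(X<112) ≈ 0.998.
Too high — lower k to spread out. Iterating converges to k ≈ 1.73.
Then θ = 13.3/(1.73−1) ≈ 18.3.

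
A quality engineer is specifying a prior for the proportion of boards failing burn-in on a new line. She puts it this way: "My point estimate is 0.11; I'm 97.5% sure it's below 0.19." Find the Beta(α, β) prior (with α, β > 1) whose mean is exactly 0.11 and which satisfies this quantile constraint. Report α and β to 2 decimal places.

α ≈ 8.15, β ≈ 65.91

With mean 0.11 fixed, write α = 0.11s, β = 0.89s where s = α+β.
Need P(θ < 0.19) = 0.975 under Beta(0.11s, 0.89s). Normal approximation: (q−m)/√(m(1−m)/s) ≈ z_{0.975} = 1.96, so s ≈ 0.11·0.89·(1.96)²/(0.19−0.11)² = 58.8.
At s = 58.8: P(θ<0.19) ≈ 0.961. Adjusting to match 0.975 gives s ≈ 74.05.
So α = 0.11·74.05 ≈ 8.15, β = 0.89·74.05 ≈ 65.91.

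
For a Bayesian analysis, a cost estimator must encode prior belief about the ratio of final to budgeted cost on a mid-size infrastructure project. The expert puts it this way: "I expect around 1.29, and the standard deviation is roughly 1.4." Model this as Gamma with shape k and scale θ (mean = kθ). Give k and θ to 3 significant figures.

k ≈ 0.849, θ ≈ 1.52

For Gamma(k, scale θ): mean = kθ, variance = kθ², so CV = 1/√k.
CV = SD/mean = 1.4/1.29 = 1.085, hence k = 1/CV² = 0.849.
Then θ = mean/k = 1.29/0.849 = 1.52.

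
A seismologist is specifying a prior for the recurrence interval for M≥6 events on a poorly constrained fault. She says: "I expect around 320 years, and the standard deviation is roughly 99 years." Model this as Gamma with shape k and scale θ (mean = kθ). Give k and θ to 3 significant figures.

For Gamma(k, scale θ): mean = kθ, variance = kθ², so CV = 1/√k.
CV = SD/mean = 99/320 = 0.3094, hence k = 1/CV² = 10.4.
Then θ = mean/k = 320/10.4 = 30.6.

k ≈ 10.4, θ ≈ 30.6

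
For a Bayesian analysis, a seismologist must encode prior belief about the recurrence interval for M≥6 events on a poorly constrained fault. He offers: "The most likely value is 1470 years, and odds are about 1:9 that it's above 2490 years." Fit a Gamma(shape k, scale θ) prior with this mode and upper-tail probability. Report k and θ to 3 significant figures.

k ≈ 7.81, θ ≈ 216

Gamma(k,θ) with k>1 has mode (k−1)θ, so θ = 1470/(k−1).
Need P(X < 2490) = 0.9 with θ tied to k this way. Start at k = 2, θ = 1470: P(X<2490) ≈ 0.505.
Too low — raise k to concentrate. Iterating converges to k ≈ 7.81.
Then θ = 1470/(7.81−1) ≈ 216.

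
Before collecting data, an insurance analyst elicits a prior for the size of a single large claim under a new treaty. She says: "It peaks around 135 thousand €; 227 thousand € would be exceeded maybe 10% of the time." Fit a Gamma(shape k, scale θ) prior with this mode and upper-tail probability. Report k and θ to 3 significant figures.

Gamma(k,θ) with k>1 has mode (k−1)θ, so θ = 135/(k−1).
Need P(X < 227) = 0.9 with θ tied to k this way. Start at k = 2, θ = 135: P(X<227) ≈ 0.501.
Too low — raise k to concentrate. Iterating converges to k ≈ 8.
Then θ = 135/(8−1) ≈ 19.3.

k ≈ 8, θ ≈ 19.3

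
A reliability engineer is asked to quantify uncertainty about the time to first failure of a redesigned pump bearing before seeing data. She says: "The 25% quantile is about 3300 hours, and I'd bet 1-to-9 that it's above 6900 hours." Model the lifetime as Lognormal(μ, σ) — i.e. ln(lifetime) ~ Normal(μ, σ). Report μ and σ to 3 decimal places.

μ ≈ 8.356, σ ≈ 0.377

If T ~ Lognormal(μ,σ) then ln T ~ Normal(μ,σ), so the p-quantile of ln T is μ + z_p·σ.
ln(3300) = 8.102 and ln(6900) = 8.839; z_{0.25} = -0.6745, z_{0.9} = 1.282.
σ = (8.839 − 8.102)/(1.282 − (-0.6745)) = 0.377.
μ = 8.102 − (-0.6745)·0.377 = 8.356.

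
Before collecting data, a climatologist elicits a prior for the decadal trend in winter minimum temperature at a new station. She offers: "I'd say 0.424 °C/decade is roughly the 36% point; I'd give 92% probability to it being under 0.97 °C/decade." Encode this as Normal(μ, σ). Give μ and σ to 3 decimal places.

μ = 0.535, σ = 0.310

The p-quantile of Normal(μ,σ) is μ + z_p·σ, with z_{0.36} = -0.3585 and z_{0.92} = 1.405.
Eliminate σ: μ = (z₂·x₁ − z₁·x₂)/(z₂ − z₁) = (1.405·0.424 − (-0.3585)·0.97)/1.764 = 0.535.
Then σ = (x₂ − x₁)/(z₂ − z₁) = (0.97 − 0.424)/1.764 = 0.310.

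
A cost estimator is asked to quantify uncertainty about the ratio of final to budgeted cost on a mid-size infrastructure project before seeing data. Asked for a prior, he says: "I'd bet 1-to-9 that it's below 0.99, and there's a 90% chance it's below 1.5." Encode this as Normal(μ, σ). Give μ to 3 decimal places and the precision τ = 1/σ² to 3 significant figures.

For Normal(μ,σ), the p-quantile is μ + z_p·σ. Here z_{0.1} = -1.282, z_{0.9} = 1.282.
So 0.99 = μ − 1.282σ and 1.5 = μ + 1.282σ.
Subtracting: σ = (1.5 − 0.99)/(1.282 − (-1.282)) = 0.199.
Then μ = 0.99 − (-1.282)·0.199 = 1.245.
Precision τ = 1/σ² = 1/0.199² = 25.3.

μ = 1.245, τ = 25.3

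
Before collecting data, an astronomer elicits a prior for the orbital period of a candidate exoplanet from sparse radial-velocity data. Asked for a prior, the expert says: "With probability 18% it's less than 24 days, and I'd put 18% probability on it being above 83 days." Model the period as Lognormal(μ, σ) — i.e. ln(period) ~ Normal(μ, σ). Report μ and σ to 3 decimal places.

If T ~ Lognormal(μ,σ) then ln T ~ Normal(μ,σ), so the p-quantile of ln T is μ + z_p·σ.
ln(24) = 3.178 and ln(83) = 4.419; z_{0.18} = -0.9154, z_{0.82} = 0.9154.
σ = (4.419 − 3.178)/(0.9154 − (-0.9154)) = 0.678.
μ = 3.178 − (-0.9154)·0.678 = 3.798.

μ ≈ 3.798, σ ≈ 0.678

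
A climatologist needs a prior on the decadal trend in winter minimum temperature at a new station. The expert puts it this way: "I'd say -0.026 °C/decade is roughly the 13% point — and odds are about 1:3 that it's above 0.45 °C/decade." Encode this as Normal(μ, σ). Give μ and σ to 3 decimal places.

The p-quantile of Normal(μ,σ) is μ + z_p·σ, with z_{0.13} = -1.126 and z_{0.75} = 0.6745.
Eliminate σ: μ = (z₂·x₁ − z₁·x₂)/(z₂ − z₁) = (0.6745·-0.026 − (-1.126)·0.45)/1.801 = 0.272.
Then σ = (x₂ − x₁)/(z₂ − z₁) = (0.45 − -0.026)/1.801 = 0.264.

μ = 0.272, σ = 0.264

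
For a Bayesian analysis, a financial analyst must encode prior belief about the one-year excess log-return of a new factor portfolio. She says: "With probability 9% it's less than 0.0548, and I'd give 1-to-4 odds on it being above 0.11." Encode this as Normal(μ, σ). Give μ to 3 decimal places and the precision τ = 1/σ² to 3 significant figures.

The p-quantile of Normal(μ,σ) is μ + z_p·σ, with z_{0.09} = -1.341 and z_{0.8} = 0.8416.
Eliminate σ: μ = (z₂·x₁ − z₁·x₂)/(z₂ − z₁) = (0.8416·0.0548 − (-1.341)·0.11)/2.182 = 0.089.
Then σ = (x₂ − x₁)/(z₂ − z₁) = (0.11 − 0.0548)/2.182 = 0.025.
Precision τ = 1/σ² = 1/0.02529² = 1560.

μ = 0.089, τ = 1560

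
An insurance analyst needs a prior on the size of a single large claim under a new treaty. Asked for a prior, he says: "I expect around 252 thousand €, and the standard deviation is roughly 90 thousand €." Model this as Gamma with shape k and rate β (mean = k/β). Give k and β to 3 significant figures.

For Gamma(k, rate β): mean = k/β, variance = k/β², so CV = 1/√k.
CV = SD/mean = 90/252 = 0.3571, hence k = 1/CV² = 7.84.
Then β = k/mean = 7.84/252 = 0.0311.

k ≈ 7.84, β ≈ 0.0311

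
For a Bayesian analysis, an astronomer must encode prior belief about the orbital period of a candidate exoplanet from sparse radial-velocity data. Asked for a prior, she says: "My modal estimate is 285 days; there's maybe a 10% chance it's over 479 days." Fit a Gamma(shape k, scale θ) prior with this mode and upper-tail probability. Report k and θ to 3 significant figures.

Gamma(k,θ) with k>1 has mode (k−1)θ, so θ = 285/(k−1).
Need P(X < 479) = 0.9 with θ tied to k this way. Start at k = 2, θ = 285: P(X<479) ≈ 0.501.
Too low — raise k to concentrate. Iterating converges to k ≈ 8.01.
Then θ = 285/(8.01−1) ≈ 40.6.

k ≈ 8.01, θ ≈ 40.6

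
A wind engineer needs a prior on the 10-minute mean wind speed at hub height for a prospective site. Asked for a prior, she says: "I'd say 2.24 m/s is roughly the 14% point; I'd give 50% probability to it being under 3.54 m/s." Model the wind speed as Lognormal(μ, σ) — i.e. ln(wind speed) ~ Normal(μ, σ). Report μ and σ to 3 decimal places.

If T ~ Lognormal(μ,σ) then ln T ~ Normal(μ,σ), so the p-quantile of ln T is μ + z_p·σ.
ln(2.24) = 0.8065 and ln(3.54) = 1.264; z_{0.14} = -1.08, z_{0.5} = 0.
σ = (1.264 − 0.8065)/(0 − (-1.08)) = 0.424.
μ = 0.8065 − (-1.08)·0.424 = 1.264.

μ ≈ 1.264, σ ≈ 0.424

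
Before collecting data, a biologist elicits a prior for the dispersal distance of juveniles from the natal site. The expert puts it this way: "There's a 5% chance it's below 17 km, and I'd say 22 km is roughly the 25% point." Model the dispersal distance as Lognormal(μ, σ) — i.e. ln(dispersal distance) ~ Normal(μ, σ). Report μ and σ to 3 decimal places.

If T ~ Lognormal(μ,σ) then ln T ~ Normal(μ,σ), so the p-quantile of ln T is μ + z_p·σ.
ln(17) = 2.833 and ln(22) = 3.091; z_{0.05} = -1.645, z_{0.25} = -0.6745.
σ = (3.091 − 2.833)/(-0.6745 − (-1.645)) = 0.266.
μ = 2.833 − (-1.645)·0.266 = 3.270.

μ ≈ 3.270, σ ≈ 0.266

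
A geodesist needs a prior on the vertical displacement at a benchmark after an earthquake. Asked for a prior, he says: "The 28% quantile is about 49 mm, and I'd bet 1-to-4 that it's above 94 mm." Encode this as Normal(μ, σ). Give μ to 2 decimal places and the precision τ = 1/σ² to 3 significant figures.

For Normal(μ,σ), the p-quantile is μ + z_p·σ. Here z_{0.28} = -0.5828, z_{0.8} = 0.8416.
So 49 = μ − 0.5828σ and 94 = μ + 0.8416σ.
Subtracting: σ = (94 − 49)/(0.8416 − (-0.5828)) = 31.59.
Then μ = 49 − (-0.5828)·31.59 = 67.41.
Precision τ = 1/σ² = 1/31.59² = 0.001.

μ = 67.41, τ = 0.001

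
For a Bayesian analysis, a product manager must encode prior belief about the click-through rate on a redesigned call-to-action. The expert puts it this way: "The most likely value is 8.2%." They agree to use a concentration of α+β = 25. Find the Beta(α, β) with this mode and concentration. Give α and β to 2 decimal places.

α = 2.89, β = 22.11

For α,β > 1 the Beta mode is (α−1)/(α+β−2). With α+β = 25, the mode is (α−1)/23.
Set (α−1)/23 = 0.082 → α = 1 + 0.082·23 = 2.89.
β = 25 − α = 22.11.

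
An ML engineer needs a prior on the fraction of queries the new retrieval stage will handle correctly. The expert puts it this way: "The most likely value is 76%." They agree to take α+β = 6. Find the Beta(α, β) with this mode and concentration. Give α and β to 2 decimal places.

α = 4.04, β = 1.96

For α,β > 1 the Beta mode is (α−1)/(α+β−2). With α+β = 6, the mode is (α−1)/4.
Set (α−1)/4 = 0.76 → α = 1 + 0.76·4 = 4.04.
β = 6 − α = 1.96.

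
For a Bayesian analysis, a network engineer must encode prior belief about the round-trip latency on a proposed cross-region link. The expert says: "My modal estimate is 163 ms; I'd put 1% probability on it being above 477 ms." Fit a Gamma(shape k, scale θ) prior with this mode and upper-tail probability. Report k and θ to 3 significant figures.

Gamma(k,θ) with k>1 has mode (k−1)θ, so θ = 163/(k−1).
Need P(X < 477) = 0.99 with θ tied to k this way. Start at k = 2, θ = 163: P(X<477) ≈ 0.790.
Too low — raise k to concentrate. Iterating converges to k ≈ 4.93.
Then θ = 163/(4.93−1) ≈ 41.5.

k ≈ 4.93, θ ≈ 41.5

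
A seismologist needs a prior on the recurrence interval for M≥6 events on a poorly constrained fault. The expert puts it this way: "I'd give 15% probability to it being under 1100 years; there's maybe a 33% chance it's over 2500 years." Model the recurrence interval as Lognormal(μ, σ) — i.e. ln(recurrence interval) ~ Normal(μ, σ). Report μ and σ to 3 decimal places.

If T ~ Lognormal(μ,σ) then ln T ~ Normal(μ,σ), so the p-quantile of ln T is μ + z_p·σ.
ln(1100) = 7.003 and ln(2500) = 7.824; z_{0.15} = -1.036, z_{0.67} = 0.4399.
σ = (7.824 − 7.003)/(0.4399 − (-1.036)) = 0.556.
μ = 7.003 − (-1.036)·0.556 = 7.579.

μ ≈ 7.579, σ ≈ 0.556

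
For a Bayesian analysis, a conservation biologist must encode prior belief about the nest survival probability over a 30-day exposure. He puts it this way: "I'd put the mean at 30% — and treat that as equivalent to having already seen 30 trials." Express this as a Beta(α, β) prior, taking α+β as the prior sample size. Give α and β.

Under the effective-sample-size interpretation, Beta(α, β) has prior mean α/(α+β) and prior sample size α+β.
So α+β = 30 and α/(α+β) = 0.3, giving α = 0.3·30 = 9 and β = 30 − 9 = 21.

α = 9, β = 21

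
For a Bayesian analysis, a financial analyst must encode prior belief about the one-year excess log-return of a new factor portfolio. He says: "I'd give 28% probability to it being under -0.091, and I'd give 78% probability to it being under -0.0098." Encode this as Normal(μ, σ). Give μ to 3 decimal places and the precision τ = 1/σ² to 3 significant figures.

The p-quantile of Normal(μ,σ) is μ + z_p·σ, with z_{0.28} = -0.5828 and z_{0.78} = 0.7722.
Eliminate σ: μ = (z₂·x₁ − z₁·x₂)/(z₂ − z₁) = (0.7722·-0.091 − (-0.5828)·-0.0098)/1.355 = -0.056.
Then σ = (x₂ − x₁)/(z₂ − z₁) = (-0.0098 − -0.091)/1.355 = 0.060.
Precision τ = 1/σ² = 1/0.05992² = 278.

μ = -0.056, τ = 278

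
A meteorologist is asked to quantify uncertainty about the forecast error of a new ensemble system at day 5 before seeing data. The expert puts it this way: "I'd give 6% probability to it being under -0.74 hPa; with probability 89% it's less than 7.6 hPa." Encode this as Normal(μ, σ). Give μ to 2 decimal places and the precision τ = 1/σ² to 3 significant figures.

For Normal(μ,σ), the p-quantile is μ + z_p·σ. Here z_{0.06} = -1.555, z_{0.89} = 1.227.
So -0.74 = μ − 1.555σ and 7.6 = μ + 1.227σ.
Subtracting: σ = (7.6 − -0.74)/(1.227 − (-1.555)) = 3.00.
Then μ = -0.74 − (-1.555)·3.00 = 3.92.
Precision τ = 1/σ² = 1/2.999² = 0.111.

μ = 3.92, τ = 0.111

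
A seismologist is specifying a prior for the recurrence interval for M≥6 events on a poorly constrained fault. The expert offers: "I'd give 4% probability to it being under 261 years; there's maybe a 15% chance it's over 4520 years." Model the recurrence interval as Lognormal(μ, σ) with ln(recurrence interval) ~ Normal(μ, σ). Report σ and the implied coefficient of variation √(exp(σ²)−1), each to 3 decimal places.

If T ~ Lognormal(μ,σ) then ln T ~ Normal(μ,σ), so the p-quantile of ln T is μ + z_p·σ.
ln(261) = 5.565 and ln(4520) = 8.416; z_{0.04} = -1.751, z_{0.85} = 1.036.
σ = (8.416 − 5.565)/(1.036 − (-1.751)) = 1.023.
μ = 5.565 − (-1.751)·1.023 = 7.356.
CV = √(exp(σ²)−1) = √(exp(1.0469)−1) = 1.360.

σ ≈ 1.023, CV ≈ 1.360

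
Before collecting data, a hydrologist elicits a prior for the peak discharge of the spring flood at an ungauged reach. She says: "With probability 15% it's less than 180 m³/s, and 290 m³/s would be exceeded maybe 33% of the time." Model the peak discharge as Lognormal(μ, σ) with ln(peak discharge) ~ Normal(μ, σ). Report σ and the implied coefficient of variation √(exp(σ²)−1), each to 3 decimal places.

If T ~ Lognormal(μ,σ) then ln T ~ Normal(μ,σ), so the p-quantile of ln T is μ + z_p·σ.
ln(180) = 5.193 and ln(290) = 5.67; z_{0.15} = -1.036, z_{0.67} = 0.4399.
σ = (5.67 − 5.193)/(0.4399 − (-1.036)) = 0.323.
μ = 5.193 − (-1.036)·0.323 = 5.528.
CV = √(exp(σ²)−1) = √(exp(0.1044)−1) = 0.332.

σ ≈ 0.323, CV ≈ 0.332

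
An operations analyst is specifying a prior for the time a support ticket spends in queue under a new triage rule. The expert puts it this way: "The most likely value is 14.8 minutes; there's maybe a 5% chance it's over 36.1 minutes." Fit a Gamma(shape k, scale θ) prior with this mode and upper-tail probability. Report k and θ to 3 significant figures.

Gamma(k,θ) with k>1 has mode (k−1)θ, so θ = 14.8/(k−1).
Need P(X < 36.1) = 0.95 with θ tied to k this way. Start at k = 2, θ = 14.8: P(X<36.1) ≈ 0.700.
Too low — raise k to concentrate. Iterating converges to k ≈ 4.43.
Then θ = 14.8/(4.43−1) ≈ 4.32.

k ≈ 4.43, θ ≈ 4.32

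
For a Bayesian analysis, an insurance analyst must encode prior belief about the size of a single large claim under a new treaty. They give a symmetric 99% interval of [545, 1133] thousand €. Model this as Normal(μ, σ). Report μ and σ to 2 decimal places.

A symmetric 99% interval runs μ ± z·σ with z = 2.576.
Half-width = 294, so σ = 294/2.576 = 114.14.
μ is the interval midpoint, 839.00.

μ = 839.00, σ = 114.14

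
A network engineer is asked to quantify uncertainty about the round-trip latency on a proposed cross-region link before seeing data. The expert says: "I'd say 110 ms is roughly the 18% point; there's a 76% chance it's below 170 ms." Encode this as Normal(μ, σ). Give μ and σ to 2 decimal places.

μ = 143.87, σ = 37.00

For Normal(μ,σ), the p-quantile is μ + z_p·σ. Here z_{0.18} = -0.9154, z_{0.76} = 0.7063.
So 110 = μ − 0.9154σ and 170 = μ + 0.7063σ.
Subtracting: σ = (170 − 110)/(0.7063 − (-0.9154)) = 37.00.
Then μ = 110 − (-0.9154)·37.00 = 143.87.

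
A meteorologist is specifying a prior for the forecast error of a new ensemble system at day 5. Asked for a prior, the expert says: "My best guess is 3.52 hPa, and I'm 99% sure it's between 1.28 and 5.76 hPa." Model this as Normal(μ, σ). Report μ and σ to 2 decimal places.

μ = 3.52, σ = 0.87

A symmetric 99% interval runs μ ± z·σ with z = 2.576.
Half-width = 2.24, so σ = 2.24/2.576 = 0.87.
μ is the stated best guess, 3.52.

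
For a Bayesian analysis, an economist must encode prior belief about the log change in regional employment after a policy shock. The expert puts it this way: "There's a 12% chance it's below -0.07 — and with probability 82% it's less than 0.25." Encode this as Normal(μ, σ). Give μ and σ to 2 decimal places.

μ = 0.11, σ = 0.15

The p-quantile of Normal(μ,σ) is μ + z_p·σ, with z_{0.12} = -1.175 and z_{0.82} = 0.9154.
Eliminate σ: μ = (z₂·x₁ − z₁·x₂)/(z₂ − z₁) = (0.9154·-0.07 − (-1.175)·0.25)/2.09 = 0.11.
Then σ = (x₂ − x₁)/(z₂ − z₁) = (0.25 − -0.07)/2.09 = 0.15.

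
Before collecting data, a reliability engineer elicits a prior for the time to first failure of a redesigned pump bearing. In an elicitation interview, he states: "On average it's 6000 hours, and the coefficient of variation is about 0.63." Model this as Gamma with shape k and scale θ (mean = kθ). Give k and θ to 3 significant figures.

k ≈ 2.52, θ ≈ 2380

For Gamma(k, scale θ): mean = kθ, variance = kθ², so CV = 1/√k.
CV = 0.63, hence k = 1/CV² = 2.52.
Then θ = mean/k = 6000/2.52 = 2380.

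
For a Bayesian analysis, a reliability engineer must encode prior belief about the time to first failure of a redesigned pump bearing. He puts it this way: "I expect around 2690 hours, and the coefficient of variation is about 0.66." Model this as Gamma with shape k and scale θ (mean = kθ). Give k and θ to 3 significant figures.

k ≈ 2.3, θ ≈ 1170

For Gamma(k, scale θ): mean = kθ, variance = kθ², so CV = 1/√k.
CV = 0.66, hence k = 1/CV² = 2.3.
Then θ = mean/k = 2690/2.3 = 1170.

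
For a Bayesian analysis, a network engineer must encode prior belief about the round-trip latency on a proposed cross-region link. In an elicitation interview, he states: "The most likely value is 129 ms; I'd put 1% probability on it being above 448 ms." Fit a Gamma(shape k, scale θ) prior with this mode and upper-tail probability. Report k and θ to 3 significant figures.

Gamma(k,θ) with k>1 has mode (k−1)θ, so θ = 129/(k−1).
Need P(X < 448) = 0.99 with θ tied to k this way. Start at k = 2, θ = 129: P(X<448) ≈ 0.861.
Too low — raise k to concentrate. Iterating converges to k ≈ 3.8.
Then θ = 129/(3.8−1) ≈ 46.1.

k ≈ 3.8, θ ≈ 46.1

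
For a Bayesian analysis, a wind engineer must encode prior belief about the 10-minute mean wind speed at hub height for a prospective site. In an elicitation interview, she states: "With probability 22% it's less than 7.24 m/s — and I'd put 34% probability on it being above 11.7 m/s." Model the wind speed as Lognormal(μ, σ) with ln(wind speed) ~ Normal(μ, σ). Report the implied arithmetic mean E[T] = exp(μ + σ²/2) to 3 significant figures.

E[T] ≈ 10.7 m/s

If T ~ Lognormal(μ,σ) then ln T ~ Normal(μ,σ), so the p-quantile of ln T is μ + z_p·σ.
ln(7.24) = 1.98 and ln(11.7) = 2.46; z_{0.22} = -0.7722, z_{0.66} = 0.4125.
σ = (2.46 − 1.98)/(0.4125 − (-0.7722)) = 0.405.
μ = 1.98 − (-0.7722)·0.405 = 2.292.
E[T] = exp(μ + σ²/2) = exp(2.292 + 0.0821) = 10.7 m/s.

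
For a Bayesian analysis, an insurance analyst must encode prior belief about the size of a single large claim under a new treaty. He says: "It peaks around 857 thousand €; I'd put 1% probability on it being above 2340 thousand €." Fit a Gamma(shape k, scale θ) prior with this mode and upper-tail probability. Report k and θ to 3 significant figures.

k ≈ 5.56, θ ≈ 188

Gamma(k,θ) with k>1 has mode (k−1)θ, so θ = 857/(k−1).
Need P(X < 2340) = 0.99 with θ tied to k this way. Start at k = 2, θ = 857: P(X<2340) ≈ 0.757.
Too low — raise k to concentrate. Iterating converges to k ≈ 5.56.
Then θ = 857/(5.56−1) ≈ 188.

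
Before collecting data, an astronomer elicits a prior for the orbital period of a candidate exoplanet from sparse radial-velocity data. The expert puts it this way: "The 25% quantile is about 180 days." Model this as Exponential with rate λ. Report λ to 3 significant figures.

λ ≈ 0.0016

P(T < 180.0) = 1 − e^(−λ·180.0) = 0.25, so λ = −ln(1−0.25)/180.0 = −ln(0.75)/180.0 = 0.0016.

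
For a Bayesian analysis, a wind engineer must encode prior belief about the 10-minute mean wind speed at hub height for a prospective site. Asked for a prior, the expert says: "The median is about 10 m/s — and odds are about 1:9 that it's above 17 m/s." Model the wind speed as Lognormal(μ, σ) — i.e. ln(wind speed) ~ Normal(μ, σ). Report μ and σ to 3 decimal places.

μ ≈ 2.303, σ ≈ 0.414

If T ~ Lognormal(μ,σ) then ln T ~ Normal(μ,σ), so the p-quantile of ln T is μ + z_p·σ.
ln(10) = 2.303 and ln(17) = 2.833; z_{0.5} = 0, z_{0.9} = 1.282.
σ = (2.833 − 2.303)/(1.282 − (0)) = 0.414.
μ = 2.303 − (0)·0.414 = 2.303.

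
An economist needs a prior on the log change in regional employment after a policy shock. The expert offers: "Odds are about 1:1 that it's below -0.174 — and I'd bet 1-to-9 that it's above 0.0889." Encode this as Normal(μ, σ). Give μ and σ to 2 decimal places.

For Normal(μ,σ), the p-quantile is μ + z_p·σ. Here z_{0.5} = 0, z_{0.9} = 1.282.
So -0.174 = μ + 0σ and 0.0889 = μ + 1.282σ.
Subtracting: σ = (0.0889 − -0.174)/(1.282 − (0)) = 0.21.
Then μ = -0.174 − (0)·0.21 = -0.17.

μ = -0.17, σ = 0.21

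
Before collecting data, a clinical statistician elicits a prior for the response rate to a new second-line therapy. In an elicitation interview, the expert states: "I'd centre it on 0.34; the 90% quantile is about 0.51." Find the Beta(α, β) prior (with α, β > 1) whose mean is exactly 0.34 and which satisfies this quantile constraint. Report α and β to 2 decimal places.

With mean 0.34 fixed, write α = 0.34s, β = 0.66s where s = α+β.
Need P(θ < 0.51) = 0.9 under Beta(0.34s, 0.66s). Normal approximation: (q−m)/√(m(1−m)/s) ≈ z_{0.9} = 1.28, so s ≈ 0.34·0.66·(1.28)²/(0.51−0.34)² = 12.8.
At s = 12.8: P(θ<0.51) ≈ 0.897. Adjusting to match 0.9 gives s ≈ 13.17.
So α = 0.34·13.17 ≈ 4.48, β = 0.66·13.17 ≈ 8.69.

α ≈ 4.48, β ≈ 8.69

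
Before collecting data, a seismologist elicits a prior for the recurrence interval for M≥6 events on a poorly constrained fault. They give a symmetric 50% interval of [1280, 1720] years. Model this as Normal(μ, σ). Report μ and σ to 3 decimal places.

A symmetric 50% interval runs μ ± z·σ with z = 0.6745.
Half-width = 220, so σ = 220/0.6745 = 326.172.
μ is the interval midpoint, 1500.000.

μ = 1500.000, σ = 326.172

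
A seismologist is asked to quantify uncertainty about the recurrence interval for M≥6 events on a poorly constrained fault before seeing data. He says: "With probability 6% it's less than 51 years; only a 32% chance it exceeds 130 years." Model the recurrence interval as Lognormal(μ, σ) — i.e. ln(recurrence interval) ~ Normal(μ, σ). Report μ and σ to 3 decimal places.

If T ~ Lognormal(μ,σ) then ln T ~ Normal(μ,σ), so the p-quantile of ln T is μ + z_p·σ.
ln(51) = 3.932 and ln(130) = 4.868; z_{0.06} = -1.555, z_{0.68} = 0.4677.
σ = (4.868 − 3.932)/(0.4677 − (-1.555)) = 0.463.
μ = 3.932 − (-1.555)·0.463 = 4.651.

μ ≈ 4.651, σ ≈ 0.463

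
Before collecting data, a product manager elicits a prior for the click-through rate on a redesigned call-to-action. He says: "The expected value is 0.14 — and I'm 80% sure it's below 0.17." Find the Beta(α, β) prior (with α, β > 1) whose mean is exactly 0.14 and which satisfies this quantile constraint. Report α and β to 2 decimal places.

α ≈ 12.41, β ≈ 76.25

With mean 0.14 fixed, write α = 0.14s, β = 0.86s where s = α+β.
Need P(θ < 0.17) = 0.8 under Beta(0.14s, 0.86s). Normal approximation: (q−m)/√(m(1−m)/s) ≈ z_{0.8} = 0.842, so s ≈ 0.14·0.86·(0.842)²/(0.17−0.14)² = 94.8.
At s = 94.8: P(θ<0.17) ≈ 0.807. Adjusting to match 0.8 gives s ≈ 88.66.
So α = 0.14·88.66 ≈ 12.41, β = 0.86·88.66 ≈ 76.25.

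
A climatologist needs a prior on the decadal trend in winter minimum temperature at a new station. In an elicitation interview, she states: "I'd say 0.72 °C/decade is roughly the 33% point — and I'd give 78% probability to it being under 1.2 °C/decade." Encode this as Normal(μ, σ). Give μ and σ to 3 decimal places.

The p-quantile of Normal(μ,σ) is μ + z_p·σ, with z_{0.33} = -0.4399 and z_{0.78} = 0.7722.
Eliminate σ: μ = (z₂·x₁ − z₁·x₂)/(z₂ − z₁) = (0.7722·0.72 − (-0.4399)·1.2)/1.212 = 0.894.
Then σ = (x₂ − x₁)/(z₂ − z₁) = (1.2 − 0.72)/1.212 = 0.396.

μ = 0.894, σ = 0.396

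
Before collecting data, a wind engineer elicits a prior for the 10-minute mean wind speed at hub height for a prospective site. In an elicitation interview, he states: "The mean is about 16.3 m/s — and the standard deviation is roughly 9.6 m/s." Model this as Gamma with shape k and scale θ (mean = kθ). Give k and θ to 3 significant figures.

For Gamma(k, scale θ): mean = kθ, variance = kθ², so CV = 1/√k.
CV = SD/mean = 9.6/16.3 = 0.589, hence k = 1/CV² = 2.88.
Then θ = mean/k = 16.3/2.88 = 5.65.

k ≈ 2.88, θ ≈ 5.65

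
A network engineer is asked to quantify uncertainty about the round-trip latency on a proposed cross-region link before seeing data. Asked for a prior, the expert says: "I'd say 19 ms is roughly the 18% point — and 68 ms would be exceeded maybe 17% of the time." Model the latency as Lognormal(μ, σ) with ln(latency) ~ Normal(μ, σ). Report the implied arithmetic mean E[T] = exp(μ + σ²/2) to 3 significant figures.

E[T] ≈ 44.8 ms

If T ~ Lognormal(μ,σ) then ln T ~ Normal(μ,σ), so the p-quantile of ln T is μ + z_p·σ.
ln(19) = 2.944 and ln(68) = 4.22; z_{0.18} = -0.9154, z_{0.83} = 0.9542.
σ = (4.22 − 2.944)/(0.9542 − (-0.9154)) = 0.682.
μ = 2.944 − (-0.9154)·0.682 = 3.569.
E[T] = exp(μ + σ²/2) = exp(3.569 + 0.2326) = 44.8 ms.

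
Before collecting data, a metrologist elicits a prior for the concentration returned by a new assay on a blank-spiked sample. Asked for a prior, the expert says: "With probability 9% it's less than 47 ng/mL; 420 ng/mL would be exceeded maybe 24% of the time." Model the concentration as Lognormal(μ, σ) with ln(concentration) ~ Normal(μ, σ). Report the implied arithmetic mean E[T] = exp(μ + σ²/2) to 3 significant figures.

E[T] ≈ 350 ng/mL

If T ~ Lognormal(μ,σ) then ln T ~ Normal(μ,σ), so the p-quantile of ln T is μ + z_p·σ.
ln(47) = 3.85 and ln(420) = 6.04; z_{0.09} = -1.341, z_{0.76} = 0.7063.
σ = (6.04 − 3.85)/(0.7063 − (-1.341)) = 1.070.
μ = 3.85 − (-1.341)·1.070 = 5.285.
E[T] = exp(μ + σ²/2) = exp(5.285 + 0.5723) = 350 ng/mL.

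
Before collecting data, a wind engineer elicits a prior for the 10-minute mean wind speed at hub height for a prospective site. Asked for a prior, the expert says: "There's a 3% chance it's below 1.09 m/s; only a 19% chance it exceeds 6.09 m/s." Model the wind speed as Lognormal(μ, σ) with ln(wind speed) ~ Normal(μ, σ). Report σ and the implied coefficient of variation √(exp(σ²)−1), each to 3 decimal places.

If T ~ Lognormal(μ,σ) then ln T ~ Normal(μ,σ), so the p-quantile of ln T is μ + z_p·σ.
ln(1.09) = 0.08618 and ln(6.09) = 1.807; z_{0.03} = -1.881, z_{0.81} = 0.8779.
σ = (1.807 − 0.08618)/(0.8779 − (-1.881)) = 0.624.
μ = 0.08618 − (-1.881)·0.624 = 1.259.
CV = √(exp(σ²)−1) = √(exp(0.3889)−1) = 0.690.

σ ≈ 0.624, CV ≈ 0.690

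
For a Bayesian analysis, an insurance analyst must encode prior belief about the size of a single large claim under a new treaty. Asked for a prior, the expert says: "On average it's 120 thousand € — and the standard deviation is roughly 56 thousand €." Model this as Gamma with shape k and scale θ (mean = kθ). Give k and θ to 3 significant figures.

For Gamma(k, scale θ): mean = kθ, variance = kθ², so CV = 1/√k.
CV = SD/mean = 56/120 = 0.4667, hence k = 1/CV² = 4.59.
Then θ = mean/k = 120/4.59 = 26.1.

k ≈ 4.59, θ ≈ 26.1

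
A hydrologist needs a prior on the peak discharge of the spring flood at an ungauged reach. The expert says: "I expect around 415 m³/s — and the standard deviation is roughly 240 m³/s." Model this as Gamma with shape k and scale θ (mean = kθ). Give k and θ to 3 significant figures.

For Gamma(k, scale θ): mean = kθ, variance = kθ², so CV = 1/√k.
CV = SD/mean = 240/415 = 0.5783, hence k = 1/CV² = 2.99.
Then θ = mean/k = 415/2.99 = 139.

k ≈ 2.99, θ ≈ 139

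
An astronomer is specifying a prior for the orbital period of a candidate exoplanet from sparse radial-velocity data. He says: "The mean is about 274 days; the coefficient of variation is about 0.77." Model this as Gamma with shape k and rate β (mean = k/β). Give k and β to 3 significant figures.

For Gamma(k, rate β): mean = k/β, variance = k/β², so CV = 1/√k.
CV = 0.77, hence k = 1/CV² = 1.69.
Then β = k/mean = 1.69/274 = 0.00616.

k ≈ 1.69, β ≈ 0.00616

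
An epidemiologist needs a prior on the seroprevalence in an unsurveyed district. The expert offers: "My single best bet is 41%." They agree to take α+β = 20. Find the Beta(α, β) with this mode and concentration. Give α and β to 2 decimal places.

For α,β > 1 the Beta mode is (α−1)/(α+β−2). With α+β = 20, the mode is (α−1)/18.
Set (α−1)/18 = 0.41 → α = 1 + 0.41·18 = 8.38.
β = 20 − α = 11.62.

α = 8.38, β = 11.62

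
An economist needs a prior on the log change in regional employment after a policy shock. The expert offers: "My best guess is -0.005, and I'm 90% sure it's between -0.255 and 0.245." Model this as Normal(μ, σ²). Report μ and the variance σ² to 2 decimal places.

μ = -0.01, σ² = 0.02

A symmetric 90% interval runs μ ± z·σ with z = 1.645.
Half-width = 0.25, so σ = 0.25/1.645 = 0.152 and σ² = 0.02.
μ is the stated best guess, -0.01.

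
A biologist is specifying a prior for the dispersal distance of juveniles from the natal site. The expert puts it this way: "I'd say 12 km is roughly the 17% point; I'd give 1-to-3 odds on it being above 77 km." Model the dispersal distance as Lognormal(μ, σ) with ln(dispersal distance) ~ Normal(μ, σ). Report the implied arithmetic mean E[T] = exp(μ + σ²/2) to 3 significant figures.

E[T] ≈ 68.4 km

If T ~ Lognormal(μ,σ) then ln T ~ Normal(μ,σ), so the p-quantile of ln T is μ + z_p·σ.
ln(12) = 2.485 and ln(77) = 4.344; z_{0.17} = -0.9542, z_{0.75} = 0.6745.
σ = (4.344 − 2.485)/(0.6745 − (-0.9542)) = 1.141.
μ = 2.485 − (-0.9542)·1.141 = 3.574.
E[T] = exp(μ + σ²/2) = exp(3.574 + 0.6514) = 68.4 km.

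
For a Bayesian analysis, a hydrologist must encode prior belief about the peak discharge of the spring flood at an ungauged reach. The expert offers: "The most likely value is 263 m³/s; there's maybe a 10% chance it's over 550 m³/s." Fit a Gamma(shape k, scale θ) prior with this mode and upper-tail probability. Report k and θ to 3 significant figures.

Gamma(k,θ) with k>1 has mode (k−1)θ, so θ = 263/(k−1).
Need P(X < 550) = 0.9 with θ tied to k this way. Start at k = 2, θ = 263: P(X<550) ≈ 0.618.
Too low — raise k to concentrate. Iterating converges to k ≈ 4.53.
Then θ = 263/(4.53−1) ≈ 74.5.

k ≈ 4.53, θ ≈ 74.5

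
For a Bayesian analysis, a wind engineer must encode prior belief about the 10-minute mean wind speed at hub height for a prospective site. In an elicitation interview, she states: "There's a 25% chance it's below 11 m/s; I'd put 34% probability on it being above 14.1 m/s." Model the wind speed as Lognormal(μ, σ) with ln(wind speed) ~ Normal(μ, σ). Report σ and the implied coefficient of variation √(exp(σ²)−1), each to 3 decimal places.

If T ~ Lognormal(μ,σ) then ln T ~ Normal(μ,σ), so the p-quantile of ln T is μ + z_p·σ.
ln(11) = 2.398 and ln(14.1) = 2.646; z_{0.25} = -0.6745, z_{0.66} = 0.4125.
σ = (2.646 − 2.398)/(0.4125 − (-0.6745)) = 0.228.
μ = 2.398 − (-0.6745)·0.228 = 2.552.
CV = √(exp(σ²)−1) = √(exp(0.0522)−1) = 0.231.

σ ≈ 0.228, CV ≈ 0.231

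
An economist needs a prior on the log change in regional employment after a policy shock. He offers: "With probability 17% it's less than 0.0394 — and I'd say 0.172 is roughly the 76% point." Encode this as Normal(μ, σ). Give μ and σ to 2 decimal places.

μ = 0.12, σ = 0.08

For Normal(μ,σ), the p-quantile is μ + z_p·σ. Here z_{0.17} = -0.9542, z_{0.76} = 0.7063.
So 0.0394 = μ − 0.9542σ and 0.172 = μ + 0.7063σ.
Subtracting: σ = (0.172 − 0.0394)/(0.7063 − (-0.9542)) = 0.08.
Then μ = 0.0394 − (-0.9542)·0.08 = 0.12.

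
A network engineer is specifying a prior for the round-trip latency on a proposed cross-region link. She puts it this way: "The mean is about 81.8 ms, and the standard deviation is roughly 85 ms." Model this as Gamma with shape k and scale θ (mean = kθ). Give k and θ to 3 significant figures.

k ≈ 0.926, θ ≈ 88.3

For Gamma(k, scale θ): mean = kθ, variance = kθ², so CV = 1/√k.
CV = SD/mean = 85/81.8 = 1.039, hence k = 1/CV² = 0.926.
Then θ = mean/k = 81.8/0.926 = 88.3.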